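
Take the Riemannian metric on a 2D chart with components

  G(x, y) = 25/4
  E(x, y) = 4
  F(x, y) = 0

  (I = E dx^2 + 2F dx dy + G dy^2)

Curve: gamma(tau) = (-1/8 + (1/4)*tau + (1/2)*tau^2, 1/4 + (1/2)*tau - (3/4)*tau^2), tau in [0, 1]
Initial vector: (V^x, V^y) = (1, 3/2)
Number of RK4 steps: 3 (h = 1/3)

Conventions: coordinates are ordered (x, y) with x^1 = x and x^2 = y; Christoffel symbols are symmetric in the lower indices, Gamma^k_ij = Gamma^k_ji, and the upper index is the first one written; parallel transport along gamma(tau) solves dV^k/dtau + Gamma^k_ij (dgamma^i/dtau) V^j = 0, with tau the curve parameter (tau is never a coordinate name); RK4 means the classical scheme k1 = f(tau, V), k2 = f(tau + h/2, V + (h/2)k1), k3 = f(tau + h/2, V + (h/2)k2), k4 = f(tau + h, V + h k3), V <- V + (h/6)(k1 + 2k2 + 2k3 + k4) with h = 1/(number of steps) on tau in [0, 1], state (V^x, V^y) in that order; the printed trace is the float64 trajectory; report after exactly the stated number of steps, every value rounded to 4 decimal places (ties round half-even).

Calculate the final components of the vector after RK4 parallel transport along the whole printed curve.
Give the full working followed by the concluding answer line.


gamma'(tau) = (1/4 + tau, 1/2 - (3/2)*tau); f(tau, V)^k = -Gamma^k_ij(gamma(tau)) gamma'^i(tau) V^j; h = 1/3; intermediate values shown to 6 dp
curve data and Christoffel symbols at the stage parameters:
  tau = 0.000000: gamma = (-0.125000, 0.250000), gamma' = (0.250000, 0.500000); Gamma_xxx = 0.000000, Gamma_xxy = 0.000000, Gamma_xyy = 0.000000, Gamma_yxx = 0.000000, Gamma_yxy = 0.000000, Gamma_yyy = 0.000000
  tau = 0.166667: gamma = (-0.069444, 0.312500), gamma' = (0.416667, 0.250000); Gamma_xxx = 0.000000, Gamma_xxy = 0.000000, Gamma_xyy = 0.000000, Gamma_yxx = 0.000000, Gamma_yxy = 0.000000, Gamma_yyy = 0.000000
  tau = 0.333333: gamma = (0.013889, 0.333333), gamma' = (0.583333, 0.000000); Gamma_xxx = 0.000000, Gamma_xxy = 0.000000, Gamma_xyy = 0.000000, Gamma_yxx = 0.000000, Gamma_yxy = 0.000000, Gamma_yyy = 0.000000
  tau = 0.500000: gamma = (0.125000, 0.312500), gamma' = (0.750000, -0.250000); Gamma_xxx = 0.000000, Gamma_xxy = 0.000000, Gamma_xyy = 0.000000, Gamma_yxx = 0.000000, Gamma_yxy = 0.000000, Gamma_yyy = 0.000000
  tau = 0.666667: gamma = (0.263889, 0.250000), gamma' = (0.916667, -0.500000); Gamma_xxx = 0.000000, Gamma_xxy = 0.000000, Gamma_xyy = 0.000000, Gamma_yxx = 0.000000, Gamma_yxy = 0.000000, Gamma_yyy = 0.000000
  tau = 0.833333: gamma = (0.430556, 0.145833), gamma' = (1.083333, -0.750000); Gamma_xxx = 0.000000, Gamma_xxy = 0.000000, Gamma_xyy = 0.000000, Gamma_yxx = 0.000000, Gamma_yxy = 0.000000, Gamma_yyy = 0.000000
  tau = 1.000000: gamma = (0.625000, 0.000000), gamma' = (1.250000, -1.000000); Gamma_xxx = 0.000000, Gamma_xxy = 0.000000, Gamma_xyy = 0.000000, Gamma_yxx = 0.000000, Gamma_yxy = 0.000000, Gamma_yyy = 0.000000
step 0: V^x = 1.0000, V^y = 1.5000
step 1: k1 = (0.000000, 0.000000), k2 = (0.000000, 0.000000), k3 = (0.000000, 0.000000), k4 = (0.000000, 0.000000); V <- V + (h/6)(k1 + 2k2 + 2k3 + k4): V^x = 1.0000, V^y = 1.5000
step 2: k1 = (0.000000, 0.000000), k2 = (0.000000, 0.000000), k3 = (0.000000, 0.000000), k4 = (0.000000, 0.000000); V <- V + (h/6)(k1 + 2k2 + 2k3 + k4): V^x = 1.0000, V^y = 1.5000
step 3: k1 = (0.000000, 0.000000), k2 = (0.000000, 0.000000), k3 = (0.000000, 0.000000), k4 = (0.000000, 0.000000); V <- V + (h/6)(k1 + 2k2 + 2k3 + k4): V^x = 1.0000, V^y = 1.5000

Answer: V^x = 1.0000, V^y = 1.5000


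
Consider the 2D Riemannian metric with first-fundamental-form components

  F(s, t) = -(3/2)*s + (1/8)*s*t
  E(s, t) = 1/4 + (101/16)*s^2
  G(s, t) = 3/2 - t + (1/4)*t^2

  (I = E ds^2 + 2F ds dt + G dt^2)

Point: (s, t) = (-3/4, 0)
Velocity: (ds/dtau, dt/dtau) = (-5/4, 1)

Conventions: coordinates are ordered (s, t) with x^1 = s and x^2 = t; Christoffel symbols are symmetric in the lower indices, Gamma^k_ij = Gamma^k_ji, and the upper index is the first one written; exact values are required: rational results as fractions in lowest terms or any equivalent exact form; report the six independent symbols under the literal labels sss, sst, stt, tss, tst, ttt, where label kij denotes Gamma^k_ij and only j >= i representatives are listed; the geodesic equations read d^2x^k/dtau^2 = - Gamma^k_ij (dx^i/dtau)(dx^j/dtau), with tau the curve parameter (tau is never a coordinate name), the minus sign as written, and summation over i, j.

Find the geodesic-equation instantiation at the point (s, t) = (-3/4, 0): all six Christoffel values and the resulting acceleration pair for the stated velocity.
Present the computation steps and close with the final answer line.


E = 973/256, F = 9/8, G = 3/2 at the point
E_s = -303/32, E_t = 0, F_s = -3/2, F_t = -3/32, G_s = 0, G_t = -1
EG - F^2 = 2271/512;  g^inv = (512/2271) * [[3/2, -9/8], [-9/8, 973/256]]
first-kind symbols [ij,l] = (1/2)(d_i g_jl + d_j g_il - d_l g_ij): [ss,s] = E_s/2 = -303/64, [ss,t] = F_s - E_t/2 = -3/2, [st,s] = E_t/2 = 0, [st,t] = G_s/2 = 0, [tt,s] = F_t - G_s/2 = -3/32, [tt,t] = G_t/2 = -1/2
Gamma^s_ij = (G*[ij,s] - F*[ij,t])/(EG - F^2), Gamma^t_ij = (E*[ij,t] - F*[ij,s])/(EG - F^2)
Gamma_sss = -924/757, Gamma_sst = 0, Gamma_stt = 72/757, Gamma_tss = -64/757, Gamma_tst = 0, Gamma_ttt = -919/2271
d^2s/dtau^2 = -(Gamma_sss*(-5/4)^2 + 2*Gamma_sst*(-5/4)*(1) + Gamma_stt*(1)^2) = 5487/3028
d^2t/dtau^2 = -(Gamma_tss*(-5/4)^2 + 2*Gamma_tst*(-5/4)*(1) + Gamma_ttt*(1)^2) = 1219/2271

Answer: Gamma_sss = -924/757, Gamma_sst = 0, Gamma_stt = 72/757, Gamma_tss = -64/757, Gamma_tst = 0, Gamma_ttt = -919/2271; accelerations (d^2s/dtau^2, d^2t/dtau^2) = (5487/3028, 1219/2271)


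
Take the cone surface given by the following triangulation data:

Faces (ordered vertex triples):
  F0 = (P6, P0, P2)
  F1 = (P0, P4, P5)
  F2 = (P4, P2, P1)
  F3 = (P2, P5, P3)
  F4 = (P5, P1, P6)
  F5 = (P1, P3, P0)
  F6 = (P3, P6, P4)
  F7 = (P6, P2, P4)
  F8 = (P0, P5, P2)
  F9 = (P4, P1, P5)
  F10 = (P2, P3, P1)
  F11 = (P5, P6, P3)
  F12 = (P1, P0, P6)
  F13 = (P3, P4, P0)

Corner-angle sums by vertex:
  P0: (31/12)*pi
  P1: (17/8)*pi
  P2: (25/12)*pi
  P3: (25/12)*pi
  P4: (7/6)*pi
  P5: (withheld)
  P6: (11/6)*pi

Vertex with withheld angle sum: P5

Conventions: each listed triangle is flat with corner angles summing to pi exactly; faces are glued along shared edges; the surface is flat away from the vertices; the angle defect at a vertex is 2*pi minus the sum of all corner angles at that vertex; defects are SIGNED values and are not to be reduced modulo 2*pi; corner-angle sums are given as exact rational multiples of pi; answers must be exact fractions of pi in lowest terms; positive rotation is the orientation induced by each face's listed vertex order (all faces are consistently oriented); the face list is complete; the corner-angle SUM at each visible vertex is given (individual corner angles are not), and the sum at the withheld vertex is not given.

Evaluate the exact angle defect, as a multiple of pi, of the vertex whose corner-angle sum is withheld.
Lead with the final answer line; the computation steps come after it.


Answer: defect(P5) = -pi/8

V = 7, E = 21, F = 14; chi = V - E + F = 0
Gauss-Bonnet: total defect = 2*pi*chi = 0; visible defects sum to pi/8


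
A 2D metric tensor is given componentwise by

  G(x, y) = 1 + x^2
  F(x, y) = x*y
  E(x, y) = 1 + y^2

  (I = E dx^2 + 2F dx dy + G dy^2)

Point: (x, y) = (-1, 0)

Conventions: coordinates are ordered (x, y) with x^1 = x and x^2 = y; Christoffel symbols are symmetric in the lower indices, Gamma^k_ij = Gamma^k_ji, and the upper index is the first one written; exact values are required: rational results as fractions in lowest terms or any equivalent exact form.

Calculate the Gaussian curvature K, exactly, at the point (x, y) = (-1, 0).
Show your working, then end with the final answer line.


E = 1, F = 0, G = 2, EG - F^2 = 2 at the point
E_x = 0, E_y = 0, F_x = 0, F_y = -1, G_x = -2, G_y = 0
E_yy = 2, F_xy = 1, G_xx = 2
Compute both Brioschi determinants and normalise by (EG - F^2)^2.
M1 = [[-E_yy/2 + F_xy - G_xx/2, E_x/2, F_x - E_y/2], [F_y - G_x/2, E, F], [G_y/2, F, G]] = [[-1, 0, 0], [0, 1, 0], [0, 0, 2]]; det M1 = -2
M2 = [[0, E_y/2, G_x/2], [E_y/2, E, F], [G_x/2, F, G]] = [[0, 0, -1], [0, 1, 0], [-1, 0, 2]]; det M2 = -1
det M1 - det M2 = -1; K = -1 / (2)^2 = -1/4

Answer: K = -1/4


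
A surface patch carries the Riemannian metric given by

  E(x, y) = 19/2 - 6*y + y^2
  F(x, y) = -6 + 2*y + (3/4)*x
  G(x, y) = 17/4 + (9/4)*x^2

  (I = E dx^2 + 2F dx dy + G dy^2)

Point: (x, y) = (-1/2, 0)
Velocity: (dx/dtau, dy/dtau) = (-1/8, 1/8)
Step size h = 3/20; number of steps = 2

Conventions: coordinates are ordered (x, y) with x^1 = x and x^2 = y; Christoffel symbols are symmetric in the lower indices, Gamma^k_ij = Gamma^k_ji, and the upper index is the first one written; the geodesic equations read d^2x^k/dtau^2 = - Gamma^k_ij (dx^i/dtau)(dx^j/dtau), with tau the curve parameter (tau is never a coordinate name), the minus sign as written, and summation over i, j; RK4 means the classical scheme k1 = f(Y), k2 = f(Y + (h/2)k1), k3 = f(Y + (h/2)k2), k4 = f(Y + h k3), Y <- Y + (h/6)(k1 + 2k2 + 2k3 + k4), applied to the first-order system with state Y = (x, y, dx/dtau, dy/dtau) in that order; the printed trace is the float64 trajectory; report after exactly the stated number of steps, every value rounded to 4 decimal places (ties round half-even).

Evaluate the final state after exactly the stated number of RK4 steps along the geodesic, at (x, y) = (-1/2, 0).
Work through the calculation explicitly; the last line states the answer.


f(Y) = (dx/dtau, dy/dtau, -Gamma^x_ij Y'^i Y'^j, -Gamma^y_ij Y'^i Y'^j) with the Gammas evaluated at the stage position; h = 0.150000; intermediate values shown to 6 dp
step 0: x = -0.5000, y = 0.0000, dx/dtau = -0.1250, dy/dtau = 0.1250
step 1:
  k1: at (x, y) = (-0.500000, 0.000000), (dx/dtau, dy/dtau) = (-0.125000, 0.125000); Gamma_xxx = 4.707692, Gamma_xxy = -4.255385, Gamma_xyy = 2.961538, Gamma_yxx = 7.015385, Gamma_yxy = -5.870769, Gamma_yyy = 3.923077; k1 = (-0.125000, 0.125000, -0.252812, -0.354375)
  k2: at (x, y) = (-0.509375, 0.009375), (dx/dtau, dy/dtau) = (-0.143961, 0.098422); Gamma_xxx = 4.614531, Gamma_xxy = -4.216392, Gamma_xyy = 2.948233, Gamma_yxx = 6.848492, Gamma_yxy = -5.787627, Gamma_yyy = 3.881102; k2 = (-0.143961, 0.098422, -0.243677, -0.343538)
  k3: at (x, y) = (-0.510797, 0.007382), (dx/dtau, dy/dtau) = (-0.143276, 0.099235); Gamma_xxx = 4.599096, Gamma_xxy = -4.205513, Gamma_xyy = 2.939445, Gamma_yxx = 6.828783, Gamma_yxy = -5.774464, Gamma_yyy = 3.869992; k3 = (-0.143276, 0.099235, -0.242944, -0.342493)
  k4: at (x, y) = (-0.521491, 0.014885), (dx/dtau, dy/dtau) = (-0.161442, 0.073626); Gamma_xxx = 4.493171, Gamma_xxy = -4.156013, Gamma_xyy = 2.917589, Gamma_yxx = 6.647149, Gamma_yxy = -5.679103, Gamma_yyy = 3.817400; k4 = (-0.161442, 0.073626, -0.231722, -0.328948)
  Y <- Y + (h/6)(k1 + 2k2 + 2k3 + k4): x = -0.5215, y = 0.0148, dx/dtau = -0.1614, dy/dtau = 0.0736
step 2:
  k1: at (x, y) = (-0.521523, 0.014848), (dx/dtau, dy/dtau) = (-0.161444, 0.073615); Gamma_xxx = 4.492836, Gamma_xxy = -4.155781, Gamma_xyy = 2.917408, Gamma_yxx = 6.646707, Gamma_yxy = -5.678811, Gamma_yyy = 3.817164; k1 = (-0.161444, 0.073615, -0.231694, -0.328911)
  k2: at (x, y) = (-0.533631, 0.020370), (dx/dtau, dy/dtau) = (-0.178821, 0.048947); Gamma_xxx = 4.373649, Gamma_xxy = -4.095142, Gamma_xyy = 2.886487, Gamma_yxx = 6.449728, Gamma_yxy = -5.570486, Gamma_yyy = 3.753350; k2 = (-0.178821, 0.048947, -0.218460, -0.312751)
  k3: at (x, y) = (-0.534934, 0.018520), (dx/dtau, dy/dtau) = (-0.177829, 0.050159); Gamma_xxx = 4.359870, Gamma_xxy = -4.085051, Gamma_xyy = 2.878328, Gamma_yxx = 6.432238, Gamma_yxy = -5.558310, Gamma_yyy = 3.743096; k3 = (-0.177829, 0.050159, -0.217990, -0.311982)
  k4: at (x, y) = (-0.548197, 0.022372), (dx/dtau, dy/dtau) = (-0.194143, 0.026818); Gamma_xxx = 4.231183, Gamma_xxy = -4.015327, Gamma_xyy = 2.839944, Gamma_yxx = 6.224925, Gamma_yxy = -5.439648, Gamma_yyy = 3.670241; k4 = (-0.194143, 0.026818, -0.203334, -0.293910)
  Y <- Y + (h/6)(k1 + 2k2 + 2k3 + k4): x = -0.5482, y = 0.0223, dx/dtau = -0.1941, dy/dtau = 0.0268

Answer: x = -0.5482, y = 0.0223, dx/dtau = -0.1941, dy/dtau = 0.0268


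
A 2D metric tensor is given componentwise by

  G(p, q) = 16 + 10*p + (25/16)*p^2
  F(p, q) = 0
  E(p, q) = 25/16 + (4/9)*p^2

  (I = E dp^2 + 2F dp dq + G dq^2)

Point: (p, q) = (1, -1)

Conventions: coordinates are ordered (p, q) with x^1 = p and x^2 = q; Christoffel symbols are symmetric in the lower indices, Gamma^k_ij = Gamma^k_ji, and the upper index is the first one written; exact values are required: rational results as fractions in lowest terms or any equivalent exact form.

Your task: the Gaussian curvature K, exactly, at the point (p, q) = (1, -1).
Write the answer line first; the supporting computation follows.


Answer: K = 15360/584647

E = 289/144, F = 0, G = 441/16, EG - F^2 = 14161/256 at the point
E_p = 8/9, E_q = 0, F_p = 0, F_q = 0, G_p = 105/8, G_q = 0
E_qq = 0, F_pq = 0, G_pp = 25/8
K follows from Brioschi's formula, (det M1 - det M2)/(EG - F^2)^2.
M1 = [[-E_qq/2 + F_pq - G_pp/2, E_p/2, F_p - E_q/2], [F_q - G_p/2, E, F], [G_q/2, F, G]] = [[-25/16, 4/9, 0], [-105/16, 289/144, 0], [0, 0, 441/16]]; det M1 = -24745/4096
M2 = [[0, E_q/2, G_p/2], [E_q/2, E, F], [G_p/2, F, G]] = [[0, 0, 105/16], [0, 289/144, 0], [105/16, 0, 441/16]]; det M2 = -354025/4096
det M1 - det M2 = 5145/64; K = 5145/64 / (14161/256)^2 = 15360/584647


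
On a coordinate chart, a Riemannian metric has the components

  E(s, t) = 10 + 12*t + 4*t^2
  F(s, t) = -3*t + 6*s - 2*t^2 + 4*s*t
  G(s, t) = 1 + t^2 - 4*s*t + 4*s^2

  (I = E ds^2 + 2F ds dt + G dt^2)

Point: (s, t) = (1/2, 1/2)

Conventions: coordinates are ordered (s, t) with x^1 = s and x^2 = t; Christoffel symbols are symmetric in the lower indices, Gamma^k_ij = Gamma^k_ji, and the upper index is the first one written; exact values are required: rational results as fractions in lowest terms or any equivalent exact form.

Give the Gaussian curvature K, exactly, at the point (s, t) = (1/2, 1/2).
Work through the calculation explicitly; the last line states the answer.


E = 17, F = 2, G = 5/4, EG - F^2 = 69/4 at the point
E_s = 0, E_t = 16, F_s = 8, F_t = -3, G_s = 2, G_t = -1
E_tt = 8, F_st = 4, G_ss = 8
K follows from Brioschi's formula, (det M1 - det M2)/(EG - F^2)^2.
M1 = [[-E_tt/2 + F_st - G_ss/2, E_s/2, F_s - E_t/2], [F_t - G_s/2, E, F], [G_t/2, F, G]] = [[-4, 0, 0], [-4, 17, 2], [-1/2, 2, 5/4]]; det M1 = -69
M2 = [[0, E_t/2, G_s/2], [E_t/2, E, F], [G_s/2, F, G]] = [[0, 8, 1], [8, 17, 2], [1, 2, 5/4]]; det M2 = -65
det M1 - det M2 = -4; K = -4 / (69/4)^2 = -64/4761

Answer: K = -64/4761


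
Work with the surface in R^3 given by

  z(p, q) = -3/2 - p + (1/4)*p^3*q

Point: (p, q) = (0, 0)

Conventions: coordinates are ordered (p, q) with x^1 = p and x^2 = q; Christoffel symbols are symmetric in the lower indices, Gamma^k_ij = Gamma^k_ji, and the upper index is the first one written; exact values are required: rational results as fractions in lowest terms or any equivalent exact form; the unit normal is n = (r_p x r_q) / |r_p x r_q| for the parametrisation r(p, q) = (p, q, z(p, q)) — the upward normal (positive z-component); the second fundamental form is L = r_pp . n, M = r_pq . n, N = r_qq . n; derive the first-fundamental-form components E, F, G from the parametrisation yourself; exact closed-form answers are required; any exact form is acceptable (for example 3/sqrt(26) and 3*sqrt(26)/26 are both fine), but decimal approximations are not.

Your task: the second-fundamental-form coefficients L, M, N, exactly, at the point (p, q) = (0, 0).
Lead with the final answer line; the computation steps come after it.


Answer: L = 0, M = 0, N = 0

z_p = -1, z_q = 0, z_pp = 0, z_pq = 0, z_qq = 0
E = 2, F = 0, G = 1; answer radicand W^2 = 2
unnormalised second-form numerators: l = 0, m = 0, n = 0; L = l/sqrt(2), and similarly M = m/sqrt(W^2), N = n/sqrt(W^2)


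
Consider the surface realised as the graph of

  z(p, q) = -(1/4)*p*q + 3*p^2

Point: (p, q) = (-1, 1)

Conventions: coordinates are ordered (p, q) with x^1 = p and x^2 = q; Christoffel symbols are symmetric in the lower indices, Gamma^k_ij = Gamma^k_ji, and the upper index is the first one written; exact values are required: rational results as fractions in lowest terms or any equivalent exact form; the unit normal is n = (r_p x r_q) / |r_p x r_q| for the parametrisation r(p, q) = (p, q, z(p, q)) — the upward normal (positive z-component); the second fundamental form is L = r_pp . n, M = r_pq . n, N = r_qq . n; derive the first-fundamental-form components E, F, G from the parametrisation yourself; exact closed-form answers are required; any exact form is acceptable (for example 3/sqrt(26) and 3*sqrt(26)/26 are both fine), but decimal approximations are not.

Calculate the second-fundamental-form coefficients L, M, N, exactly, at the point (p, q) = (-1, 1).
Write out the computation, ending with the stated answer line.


z_p = -25/4, z_q = 1/4, z_pp = 6, z_pq = -1/4, z_qq = 0
E = 641/16, F = -25/16, G = 17/16; answer radicand W^2 = 321/8
unnormalised second-form numerators: l = 6, m = -1/4, n = 0; L = l/sqrt(321/8), and similarly M = m/sqrt(W^2), N = n/sqrt(W^2)

Answer: L = 4*sqrt(642)/107, M = -sqrt(642)/642, N = 0


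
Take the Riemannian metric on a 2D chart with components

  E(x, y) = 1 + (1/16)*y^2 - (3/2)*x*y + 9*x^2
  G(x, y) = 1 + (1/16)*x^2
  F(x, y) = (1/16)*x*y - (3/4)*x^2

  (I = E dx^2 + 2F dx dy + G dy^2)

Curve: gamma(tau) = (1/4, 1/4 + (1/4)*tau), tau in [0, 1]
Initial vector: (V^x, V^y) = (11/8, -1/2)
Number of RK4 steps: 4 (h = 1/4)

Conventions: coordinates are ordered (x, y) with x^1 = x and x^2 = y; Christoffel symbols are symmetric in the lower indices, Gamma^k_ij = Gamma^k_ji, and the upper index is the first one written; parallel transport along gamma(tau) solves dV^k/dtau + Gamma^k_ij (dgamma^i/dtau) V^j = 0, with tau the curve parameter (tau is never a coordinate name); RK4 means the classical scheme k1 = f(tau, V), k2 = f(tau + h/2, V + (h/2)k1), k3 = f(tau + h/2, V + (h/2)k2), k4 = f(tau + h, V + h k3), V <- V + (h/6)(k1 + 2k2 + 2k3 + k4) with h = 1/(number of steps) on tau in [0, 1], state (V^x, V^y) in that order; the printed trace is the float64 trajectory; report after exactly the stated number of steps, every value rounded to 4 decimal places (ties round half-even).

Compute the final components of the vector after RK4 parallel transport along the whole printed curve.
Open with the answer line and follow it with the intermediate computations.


Answer: V^x = 1.4149, V^y = -0.5038

gamma'(tau) = (0, 1/4); f(tau, V)^k = -Gamma^k_ij(gamma(tau)) gamma'^i(tau) V^j; h = 1/4; intermediate values shown to 6 dp
curve data and Christoffel symbols at the stage parameters:
  tau = 0.000000: gamma = (0.250000, 0.250000), gamma' = (0.000000, 0.250000); Gamma_xxx = 1.396825, Gamma_xxy = -0.116402, Gamma_xyy = 0.000000, Gamma_yxx = -0.126984, Gamma_yxy = 0.010582, Gamma_yyy = 0.000000
  tau = 0.125000: gamma = (0.250000, 0.281250), gamma' = (0.000000, 0.250000); Gamma_xxx = 1.391015, Gamma_xxy = -0.115918, Gamma_xyy = 0.000000, Gamma_yxx = -0.127909, Gamma_yxy = 0.010659, Gamma_yyy = 0.000000
  tau = 0.250000: gamma = (0.250000, 0.312500), gamma' = (0.000000, 0.250000); Gamma_xxx = 1.385003, Gamma_xxy = -0.115417, Gamma_xyy = 0.000000, Gamma_yxx = -0.128837, Gamma_yxy = 0.010736, Gamma_yyy = 0.000000
  tau = 0.375000: gamma = (0.250000, 0.343750), gamma' = (0.000000, 0.250000); Gamma_xxx = 1.378786, Gamma_xxy = -0.114899, Gamma_xyy = 0.000000, Gamma_yxx = -0.129768, Gamma_yxy = 0.010814, Gamma_yyy = 0.000000
  tau = 0.500000: gamma = (0.250000, 0.375000), gamma' = (0.000000, 0.250000); Gamma_xxx = 1.372362, Gamma_xxy = -0.114364, Gamma_xyy = 0.000000, Gamma_yxx = -0.130701, Gamma_yxy = 0.010892, Gamma_yyy = 0.000000
  tau = 0.625000: gamma = (0.250000, 0.406250), gamma' = (0.000000, 0.250000); Gamma_xxx = 1.365728, Gamma_xxy = -0.113811, Gamma_xyy = 0.000000, Gamma_yxx = -0.131636, Gamma_yxy = 0.010970, Gamma_yyy = 0.000000
  tau = 0.750000: gamma = (0.250000, 0.437500), gamma' = (0.000000, 0.250000); Gamma_xxx = 1.358881, Gamma_xxy = -0.113240, Gamma_xyy = 0.000000, Gamma_yxx = -0.132574, Gamma_yxy = 0.011048, Gamma_yyy = 0.000000
  tau = 0.875000: gamma = (0.250000, 0.468750), gamma' = (0.000000, 0.250000); Gamma_xxx = 1.351819, Gamma_xxy = -0.112652, Gamma_xyy = 0.000000, Gamma_yxx = -0.133513, Gamma_yxy = 0.011126, Gamma_yyy = 0.000000
  tau = 1.000000: gamma = (0.250000, 0.500000), gamma' = (0.000000, 0.250000); Gamma_xxx = 1.344538, Gamma_xxy = -0.112045, Gamma_xyy = 0.000000, Gamma_yxx = -0.134454, Gamma_yxy = 0.011204, Gamma_yyy = 0.000000
step 0: V^x = 1.3750, V^y = -0.5000
step 1: k1 = (0.040013, -0.003638), k2 = (0.039992, -0.003677), k3 = (0.039992, -0.003677), k4 = (0.039963, -0.003717); V <- V + (h/6)(k1 + 2k2 + 2k3 + k4): V^x = 1.3850, V^y = -0.5009
step 2: k1 = (0.039963, -0.003717), k2 = (0.039927, -0.003758), k3 = (0.039927, -0.003758), k4 = (0.039884, -0.003798); V <- V + (h/6)(k1 + 2k2 + 2k3 + k4): V^x = 1.3950, V^y = -0.5019
step 3: k1 = (0.039884, -0.003798), k2 = (0.039833, -0.003839), k3 = (0.039833, -0.003839), k4 = (0.039774, -0.003880); V <- V + (h/6)(k1 + 2k2 + 2k3 + k4): V^x = 1.4049, V^y = -0.5028
step 4: k1 = (0.039774, -0.003880), k2 = (0.039707, -0.003922), k3 = (0.039707, -0.003922), k4 = (0.039632, -0.003963); V <- V + (h/6)(k1 + 2k2 + 2k3 + k4): V^x = 1.4149, V^y = -0.5038


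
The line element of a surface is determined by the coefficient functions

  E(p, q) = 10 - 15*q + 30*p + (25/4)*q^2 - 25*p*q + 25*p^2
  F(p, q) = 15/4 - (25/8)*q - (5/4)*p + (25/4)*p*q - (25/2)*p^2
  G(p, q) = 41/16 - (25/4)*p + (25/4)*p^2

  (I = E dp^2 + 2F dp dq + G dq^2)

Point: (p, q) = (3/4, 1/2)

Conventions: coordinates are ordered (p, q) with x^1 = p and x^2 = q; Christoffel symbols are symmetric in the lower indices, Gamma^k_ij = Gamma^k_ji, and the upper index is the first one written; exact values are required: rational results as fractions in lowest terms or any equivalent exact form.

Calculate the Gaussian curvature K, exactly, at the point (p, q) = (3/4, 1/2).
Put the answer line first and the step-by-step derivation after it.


Answer: K = -1024/164025

E = 125/4, F = -55/16, G = 89/64, EG - F^2 = 2025/64 at the point
E_p = 55, E_q = -55/2, F_p = -135/8, F_q = 25/16, G_p = 25/8, G_q = 0
E_qq = 25/2, F_pq = 25/4, G_pp = 25/2
K follows from Brioschi's formula, (det M1 - det M2)/(EG - F^2)^2.
M1 = [[-E_qq/2 + F_pq - G_pp/2, E_p/2, F_p - E_q/2], [F_q - G_p/2, E, F], [G_q/2, F, G]] = [[-25/4, 55/2, -25/8], [0, 125/4, -55/16], [0, -55/16, 89/64]]; det M1 = -50625/256
M2 = [[0, E_q/2, G_p/2], [E_q/2, E, F], [G_p/2, F, G]] = [[0, -55/4, 25/16], [-55/4, 125/4, -55/16], [25/16, -55/16, 89/64]]; det M2 = -49025/256
det M1 - det M2 = -25/4; K = -25/4 / (2025/64)^2 = -1024/164025


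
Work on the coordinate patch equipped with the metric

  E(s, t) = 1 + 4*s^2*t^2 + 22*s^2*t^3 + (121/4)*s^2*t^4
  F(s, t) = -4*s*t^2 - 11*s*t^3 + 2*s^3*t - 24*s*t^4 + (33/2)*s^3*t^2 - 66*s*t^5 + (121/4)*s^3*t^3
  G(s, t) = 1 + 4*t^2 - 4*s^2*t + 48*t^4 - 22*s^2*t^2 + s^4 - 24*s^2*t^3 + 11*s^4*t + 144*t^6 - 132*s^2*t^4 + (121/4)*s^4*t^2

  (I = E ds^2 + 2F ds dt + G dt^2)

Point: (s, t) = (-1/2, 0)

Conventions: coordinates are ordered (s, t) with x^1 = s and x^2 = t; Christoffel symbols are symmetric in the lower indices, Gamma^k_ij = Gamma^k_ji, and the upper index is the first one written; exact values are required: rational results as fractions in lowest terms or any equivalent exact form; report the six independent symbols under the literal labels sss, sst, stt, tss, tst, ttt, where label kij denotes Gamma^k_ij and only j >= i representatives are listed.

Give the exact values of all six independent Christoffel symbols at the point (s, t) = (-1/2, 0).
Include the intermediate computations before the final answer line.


E = 1, F = 0, G = 17/16 at the point
E_s = 0, E_t = 0, F_s = 0, F_t = -1/4, G_s = -1/2, G_t = -5/16
EG - F^2 = 17/16;  g^inv = (16/17) * [[17/16, 0], [0, 1]]
first-kind symbols [ij,l] = (1/2)(d_i g_jl + d_j g_il - d_l g_ij): [ss,s] = E_s/2 = 0, [ss,t] = F_s - E_t/2 = 0, [st,s] = E_t/2 = 0, [st,t] = G_s/2 = -1/4, [tt,s] = F_t - G_s/2 = 0, [tt,t] = G_t/2 = -5/32
Gamma^s_ij = (G*[ij,s] - F*[ij,t])/(EG - F^2), Gamma^t_ij = (E*[ij,t] - F*[ij,s])/(EG - F^2)

Answer: Gamma_sss = 0, Gamma_sst = 0, Gamma_stt = 0, Gamma_tss = 0, Gamma_tst = -4/17, Gamma_ttt = -5/34


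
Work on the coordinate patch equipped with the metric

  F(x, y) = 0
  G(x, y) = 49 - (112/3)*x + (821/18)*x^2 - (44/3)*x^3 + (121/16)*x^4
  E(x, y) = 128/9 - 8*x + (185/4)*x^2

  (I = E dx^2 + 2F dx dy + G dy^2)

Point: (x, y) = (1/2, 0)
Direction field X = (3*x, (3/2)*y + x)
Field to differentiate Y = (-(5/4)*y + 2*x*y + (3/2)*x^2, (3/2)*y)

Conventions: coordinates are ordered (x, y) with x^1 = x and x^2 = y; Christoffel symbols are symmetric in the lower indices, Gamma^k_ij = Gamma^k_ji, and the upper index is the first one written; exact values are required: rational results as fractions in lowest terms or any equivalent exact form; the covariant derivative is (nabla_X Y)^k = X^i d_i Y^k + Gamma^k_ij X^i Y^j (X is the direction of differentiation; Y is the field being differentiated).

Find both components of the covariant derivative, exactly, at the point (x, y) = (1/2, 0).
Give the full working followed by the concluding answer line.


E = 3137/144, F = 0, G = 93025/2304 at the point
E_x = 153/4, E_y = 0, F_x = 0, F_y = 0, G_x = 305/288, G_y = 0
EG - F^2 = 291819425/331776;  g^inv = (331776/291819425) * [[93025/2304, 0], [0, 3137/144]]
first-kind symbols [ij,l] = (1/2)(d_i g_jl + d_j g_il - d_l g_ij): [xx,x] = E_x/2 = 153/8, [xx,y] = F_x - E_y/2 = 0, [xy,x] = E_y/2 = 0, [xy,y] = G_x/2 = 305/576, [yy,x] = F_y - G_x/2 = -305/576, [yy,y] = G_y/2 = 0
Gamma^x_ij = (G*[ij,x] - F*[ij,y])/(EG - F^2), Gamma^y_ij = (E*[ij,y] - F*[ij,x])/(EG - F^2)
Gamma_xxx = 2754/3137, Gamma_xxy = 0, Gamma_xyy = -305/12548, Gamma_yxx = 0, Gamma_yxy = 4/305, Gamma_yyy = 0
X = (3/2, 1/2), Y = (3/8, 0) at the point

Answer: (nabla_X Y)^x = 32861/12548, (nabla_X Y)^y = 459/610


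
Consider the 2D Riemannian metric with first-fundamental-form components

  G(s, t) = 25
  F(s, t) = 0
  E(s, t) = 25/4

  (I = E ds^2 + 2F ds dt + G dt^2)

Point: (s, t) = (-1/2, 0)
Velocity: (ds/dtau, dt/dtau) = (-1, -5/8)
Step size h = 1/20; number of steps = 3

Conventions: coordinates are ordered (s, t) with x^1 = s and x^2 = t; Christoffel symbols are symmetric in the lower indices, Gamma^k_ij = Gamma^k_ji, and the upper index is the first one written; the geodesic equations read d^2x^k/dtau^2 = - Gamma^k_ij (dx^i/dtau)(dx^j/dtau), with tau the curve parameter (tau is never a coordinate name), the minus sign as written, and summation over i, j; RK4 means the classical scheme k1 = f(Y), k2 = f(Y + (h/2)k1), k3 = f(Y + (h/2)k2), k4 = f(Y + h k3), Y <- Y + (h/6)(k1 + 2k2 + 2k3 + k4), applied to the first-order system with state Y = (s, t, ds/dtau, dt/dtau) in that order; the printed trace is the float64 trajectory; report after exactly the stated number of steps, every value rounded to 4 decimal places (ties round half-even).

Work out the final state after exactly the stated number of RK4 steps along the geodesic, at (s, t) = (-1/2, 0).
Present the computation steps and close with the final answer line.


f(Y) = (ds/dtau, dt/dtau, -Gamma^s_ij Y'^i Y'^j, -Gamma^t_ij Y'^i Y'^j) with the Gammas evaluated at the stage position; h = 0.050000; intermediate values shown to 6 dp
step 0: s = -0.5000, t = 0.0000, ds/dtau = -1.0000, dt/dtau = -0.6250
step 1:
  k1: at (s, t) = (-0.500000, 0.000000), (ds/dtau, dt/dtau) = (-1.000000, -0.625000); Gamma_sss = 0.000000, Gamma_sst = 0.000000, Gamma_stt = 0.000000, Gamma_tss = 0.000000, Gamma_tst = 0.000000, Gamma_ttt = 0.000000; k1 = (-1.000000, -0.625000, 0.000000, 0.000000)
  k2: at (s, t) = (-0.525000, -0.015625), (ds/dtau, dt/dtau) = (-1.000000, -0.625000); Gamma_sss = 0.000000, Gamma_sst = 0.000000, Gamma_stt = 0.000000, Gamma_tss = 0.000000, Gamma_tst = 0.000000, Gamma_ttt = 0.000000; k2 = (-1.000000, -0.625000, 0.000000, 0.000000)
  k3: at (s, t) = (-0.525000, -0.015625), (ds/dtau, dt/dtau) = (-1.000000, -0.625000); Gamma_sss = 0.000000, Gamma_sst = 0.000000, Gamma_stt = 0.000000, Gamma_tss = 0.000000, Gamma_tst = 0.000000, Gamma_ttt = 0.000000; k3 = (-1.000000, -0.625000, 0.000000, 0.000000)
  k4: at (s, t) = (-0.550000, -0.031250), (ds/dtau, dt/dtau) = (-1.000000, -0.625000); Gamma_sss = 0.000000, Gamma_sst = 0.000000, Gamma_stt = 0.000000, Gamma_tss = 0.000000, Gamma_tst = 0.000000, Gamma_ttt = 0.000000; k4 = (-1.000000, -0.625000, 0.000000, 0.000000)
  Y <- Y + (h/6)(k1 + 2k2 + 2k3 + k4): s = -0.5500, t = -0.0312, ds/dtau = -1.0000, dt/dtau = -0.6250
step 2:
  k1: at (s, t) = (-0.550000, -0.031250), (ds/dtau, dt/dtau) = (-1.000000, -0.625000); Gamma_sss = 0.000000, Gamma_sst = 0.000000, Gamma_stt = 0.000000, Gamma_tss = 0.000000, Gamma_tst = 0.000000, Gamma_ttt = 0.000000; k1 = (-1.000000, -0.625000, 0.000000, 0.000000)
  k2: at (s, t) = (-0.575000, -0.046875), (ds/dtau, dt/dtau) = (-1.000000, -0.625000); Gamma_sss = 0.000000, Gamma_sst = 0.000000, Gamma_stt = 0.000000, Gamma_tss = 0.000000, Gamma_tst = 0.000000, Gamma_ttt = 0.000000; k2 = (-1.000000, -0.625000, 0.000000, 0.000000)
  k3: at (s, t) = (-0.575000, -0.046875), (ds/dtau, dt/dtau) = (-1.000000, -0.625000); Gamma_sss = 0.000000, Gamma_sst = 0.000000, Gamma_stt = 0.000000, Gamma_tss = 0.000000, Gamma_tst = 0.000000, Gamma_ttt = 0.000000; k3 = (-1.000000, -0.625000, 0.000000, 0.000000)
  k4: at (s, t) = (-0.600000, -0.062500), (ds/dtau, dt/dtau) = (-1.000000, -0.625000); Gamma_sss = 0.000000, Gamma_sst = 0.000000, Gamma_stt = 0.000000, Gamma_tss = 0.000000, Gamma_tst = 0.000000, Gamma_ttt = 0.000000; k4 = (-1.000000, -0.625000, 0.000000, 0.000000)
  Y <- Y + (h/6)(k1 + 2k2 + 2k3 + k4): s = -0.6000, t = -0.0625, ds/dtau = -1.0000, dt/dtau = -0.6250
step 3:
  k1: at (s, t) = (-0.600000, -0.062500), (ds/dtau, dt/dtau) = (-1.000000, -0.625000); Gamma_sss = 0.000000, Gamma_sst = 0.000000, Gamma_stt = 0.000000, Gamma_tss = 0.000000, Gamma_tst = 0.000000, Gamma_ttt = 0.000000; k1 = (-1.000000, -0.625000, 0.000000, 0.000000)
  k2: at (s, t) = (-0.625000, -0.078125), (ds/dtau, dt/dtau) = (-1.000000, -0.625000); Gamma_sss = 0.000000, Gamma_sst = 0.000000, Gamma_stt = 0.000000, Gamma_tss = 0.000000, Gamma_tst = 0.000000, Gamma_ttt = 0.000000; k2 = (-1.000000, -0.625000, 0.000000, 0.000000)
  k3: at (s, t) = (-0.625000, -0.078125), (ds/dtau, dt/dtau) = (-1.000000, -0.625000); Gamma_sss = 0.000000, Gamma_sst = 0.000000, Gamma_stt = 0.000000, Gamma_tss = 0.000000, Gamma_tst = 0.000000, Gamma_ttt = 0.000000; k3 = (-1.000000, -0.625000, 0.000000, 0.000000)
  k4: at (s, t) = (-0.650000, -0.093750), (ds/dtau, dt/dtau) = (-1.000000, -0.625000); Gamma_sss = 0.000000, Gamma_sst = 0.000000, Gamma_stt = 0.000000, Gamma_tss = 0.000000, Gamma_tst = 0.000000, Gamma_ttt = 0.000000; k4 = (-1.000000, -0.625000, 0.000000, 0.000000)
  Y <- Y + (h/6)(k1 + 2k2 + 2k3 + k4): s = -0.6500, t = -0.0938, ds/dtau = -1.0000, dt/dtau = -0.6250

Answer: s = -0.6500, t = -0.0938, ds/dtau = -1.0000, dt/dtau = -0.6250


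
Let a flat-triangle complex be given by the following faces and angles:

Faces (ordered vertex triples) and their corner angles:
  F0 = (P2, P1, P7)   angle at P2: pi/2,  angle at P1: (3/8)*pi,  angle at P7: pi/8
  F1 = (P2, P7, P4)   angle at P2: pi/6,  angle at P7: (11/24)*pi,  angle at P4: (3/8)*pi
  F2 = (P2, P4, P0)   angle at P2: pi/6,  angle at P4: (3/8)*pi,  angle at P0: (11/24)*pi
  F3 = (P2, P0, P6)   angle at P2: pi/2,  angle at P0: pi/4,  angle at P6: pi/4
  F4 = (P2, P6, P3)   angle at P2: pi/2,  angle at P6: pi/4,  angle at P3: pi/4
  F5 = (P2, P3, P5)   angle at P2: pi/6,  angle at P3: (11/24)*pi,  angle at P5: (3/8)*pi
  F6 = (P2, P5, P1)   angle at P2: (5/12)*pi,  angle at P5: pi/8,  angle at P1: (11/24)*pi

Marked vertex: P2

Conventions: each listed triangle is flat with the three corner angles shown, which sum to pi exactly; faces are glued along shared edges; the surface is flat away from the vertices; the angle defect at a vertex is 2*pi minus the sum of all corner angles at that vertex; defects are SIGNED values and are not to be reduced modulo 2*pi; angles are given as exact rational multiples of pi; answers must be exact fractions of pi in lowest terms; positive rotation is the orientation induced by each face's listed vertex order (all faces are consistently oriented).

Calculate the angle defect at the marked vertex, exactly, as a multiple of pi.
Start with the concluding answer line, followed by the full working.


Answer: defect(P2) = (-5/12)*pi

Sum of corner angles at P2: (29/12)*pi
defect = 2*pi - (29/12)*pi


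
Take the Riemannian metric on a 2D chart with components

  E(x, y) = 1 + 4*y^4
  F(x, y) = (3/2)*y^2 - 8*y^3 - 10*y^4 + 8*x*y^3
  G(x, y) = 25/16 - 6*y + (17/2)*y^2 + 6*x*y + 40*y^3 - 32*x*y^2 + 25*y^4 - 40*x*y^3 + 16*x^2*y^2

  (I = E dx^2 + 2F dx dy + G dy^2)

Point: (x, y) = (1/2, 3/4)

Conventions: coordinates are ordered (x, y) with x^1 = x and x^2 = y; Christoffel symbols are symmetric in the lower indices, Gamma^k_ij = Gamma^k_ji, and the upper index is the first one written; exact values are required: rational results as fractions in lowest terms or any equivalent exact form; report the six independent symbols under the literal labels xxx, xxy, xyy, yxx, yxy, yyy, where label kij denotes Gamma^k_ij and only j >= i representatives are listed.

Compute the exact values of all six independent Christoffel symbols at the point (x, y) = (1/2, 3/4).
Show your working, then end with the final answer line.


E = 145/64, F = -513/128, G = 3505/256 at the point
E_x = 0, E_y = 27/4, F_x = 27/8, F_y = -171/8, G_x = -171/8, G_y = 1083/16
EG - F^2 = 3829/256;  g^inv = (256/3829) * [[3505/256, 513/128], [513/128, 145/64]]
first-kind symbols [ij,l] = (1/2)(d_i g_jl + d_j g_il - d_l g_ij): [xx,x] = E_x/2 = 0, [xx,y] = F_x - E_y/2 = 0, [xy,x] = E_y/2 = 27/8, [xy,y] = G_x/2 = -171/16, [yy,x] = F_y - G_x/2 = -171/16, [yy,y] = G_y/2 = 1083/32
Gamma^x_ij = (G*[ij,x] - F*[ij,y])/(EG - F^2), Gamma^y_ij = (E*[ij,y] - F*[ij,x])/(EG - F^2)

Answer: Gamma_xxx = 0, Gamma_xxy = 864/3829, Gamma_xyy = -2736/3829, Gamma_yxx = 0, Gamma_yxy = -2736/3829, Gamma_yyy = 8664/3829


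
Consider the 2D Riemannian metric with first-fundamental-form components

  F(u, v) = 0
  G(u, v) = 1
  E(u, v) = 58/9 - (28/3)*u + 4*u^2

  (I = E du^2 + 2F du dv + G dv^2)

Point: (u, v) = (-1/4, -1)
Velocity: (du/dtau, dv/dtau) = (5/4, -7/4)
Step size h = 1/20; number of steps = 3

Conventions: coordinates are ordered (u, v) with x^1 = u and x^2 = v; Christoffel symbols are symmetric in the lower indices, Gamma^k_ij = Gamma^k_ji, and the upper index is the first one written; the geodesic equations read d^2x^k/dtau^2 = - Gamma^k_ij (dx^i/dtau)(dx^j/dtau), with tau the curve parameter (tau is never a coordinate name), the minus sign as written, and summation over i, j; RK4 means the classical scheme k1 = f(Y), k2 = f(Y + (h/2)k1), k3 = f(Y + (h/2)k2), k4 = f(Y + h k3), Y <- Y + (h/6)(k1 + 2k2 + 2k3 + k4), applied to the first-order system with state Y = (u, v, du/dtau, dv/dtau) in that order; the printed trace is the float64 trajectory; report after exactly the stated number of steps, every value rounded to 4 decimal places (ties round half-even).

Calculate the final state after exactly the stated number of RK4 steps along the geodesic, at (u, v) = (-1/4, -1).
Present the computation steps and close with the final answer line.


f(Y) = (du/dtau, dv/dtau, -Gamma^u_ij Y'^i Y'^j, -Gamma^v_ij Y'^i Y'^j) with the Gammas evaluated at the stage position; h = 0.050000; intermediate values shown to 6 dp
step 0: u = -0.2500, v = -1.0000, du/dtau = 1.2500, dv/dtau = -1.7500
step 1:
  k1: at (u, v) = (-0.250000, -1.000000), (du/dtau, dv/dtau) = (1.250000, -1.750000); Gamma_uuu = -0.627692, Gamma_uuv = 0.000000, Gamma_uvv = 0.000000, Gamma_vuu = 0.000000, Gamma_vuv = 0.000000, Gamma_vvv = 0.000000; k1 = (1.250000, -1.750000, 0.980769, 0.000000)
  k2: at (u, v) = (-0.218750, -1.043750), (du/dtau, dv/dtau) = (1.274519, -1.750000); Gamma_uuu = -0.638624, Gamma_uuv = 0.000000, Gamma_uvv = 0.000000, Gamma_vuu = 0.000000, Gamma_vuv = 0.000000, Gamma_vvv = 0.000000; k2 = (1.274519, -1.750000, 1.037380, 0.000000)
  k3: at (u, v) = (-0.218137, -1.043750), (du/dtau, dv/dtau) = (1.275934, -1.750000); Gamma_uuu = -0.638841, Gamma_uuv = 0.000000, Gamma_uvv = 0.000000, Gamma_vuu = 0.000000, Gamma_vuv = 0.000000, Gamma_vvv = 0.000000; k3 = (1.275934, -1.750000, 1.040039, 0.000000)
  k4: at (u, v) = (-0.186203, -1.087500), (du/dtau, dv/dtau) = (1.302002, -1.750000); Gamma_uuu = -0.650338, Gamma_uuv = 0.000000, Gamma_uvv = 0.000000, Gamma_vuu = 0.000000, Gamma_vuv = 0.000000, Gamma_vvv = 0.000000; k4 = (1.302002, -1.750000, 1.102459, 0.000000)
  Y <- Y + (h/6)(k1 + 2k2 + 2k3 + k4): u = -0.1862, v = -1.0875, du/dtau = 1.3020, dv/dtau = -1.7500
step 2:
  k1: at (u, v) = (-0.186226, -1.087500), (du/dtau, dv/dtau) = (1.301984, -1.750000); Gamma_uuu = -0.650330, Gamma_uuv = 0.000000, Gamma_uvv = 0.000000, Gamma_vuu = 0.000000, Gamma_vuv = 0.000000, Gamma_vvv = 0.000000; k1 = (1.301984, -1.750000, 1.102414, 0.000000)
  k2: at (u, v) = (-0.153676, -1.131250), (du/dtau, dv/dtau) = (1.329544, -1.750000); Gamma_uuu = -0.662389, Gamma_uuv = 0.000000, Gamma_uvv = 0.000000, Gamma_vuu = 0.000000, Gamma_vuv = 0.000000, Gamma_vvv = 0.000000; k2 = (1.329544, -1.750000, 1.170896, 0.000000)
  k3: at (u, v) = (-0.152987, -1.131250), (du/dtau, dv/dtau) = (1.331256, -1.750000); Gamma_uuu = -0.662648, Gamma_uuv = 0.000000, Gamma_uvv = 0.000000, Gamma_vuu = 0.000000, Gamma_vuv = 0.000000, Gamma_vvv = 0.000000; k3 = (1.331256, -1.750000, 1.174373, 0.000000)
  k4: at (u, v) = (-0.119663, -1.175000), (du/dtau, dv/dtau) = (1.360703, -1.750000); Gamma_uuu = -0.675365, Gamma_uuv = 0.000000, Gamma_uvv = 0.000000, Gamma_vuu = 0.000000, Gamma_vuv = 0.000000, Gamma_vvv = 0.000000; k4 = (1.360703, -1.750000, 1.250446, 0.000000)
  Y <- Y + (h/6)(k1 + 2k2 + 2k3 + k4): u = -0.1197, v = -1.1750, du/dtau = 1.3607, dv/dtau = -1.7500
step 3:
  k1: at (u, v) = (-0.119690, -1.175000), (du/dtau, dv/dtau) = (1.360679, -1.750000); Gamma_uuu = -0.675354, Gamma_uuv = 0.000000, Gamma_uvv = 0.000000, Gamma_vuu = 0.000000, Gamma_vuv = 0.000000, Gamma_vvv = 0.000000; k1 = (1.360679, -1.750000, 1.250383, 0.000000)
  k2: at (u, v) = (-0.085673, -1.218750), (du/dtau, dv/dtau) = (1.391938, -1.750000); Gamma_uuu = -0.688721, Gamma_uuv = 0.000000, Gamma_uvv = 0.000000, Gamma_vuu = 0.000000, Gamma_vuv = 0.000000, Gamma_vvv = 0.000000; k2 = (1.391938, -1.750000, 1.334392, 0.000000)
  k3: at (u, v) = (-0.084892, -1.218750), (du/dtau, dv/dtau) = (1.394039, -1.750000); Gamma_uuu = -0.689033, Gamma_uuv = 0.000000, Gamma_uvv = 0.000000, Gamma_vuu = 0.000000, Gamma_vuv = 0.000000, Gamma_vvv = 0.000000; k3 = (1.394039, -1.750000, 1.339028, 0.000000)
  k4: at (u, v) = (-0.049988, -1.262500), (du/dtau, dv/dtau) = (1.427630, -1.750000); Gamma_uuu = -0.703168, Gamma_uuv = 0.000000, Gamma_uvv = 0.000000, Gamma_vuu = 0.000000, Gamma_vuv = 0.000000, Gamma_vvv = 0.000000; k4 = (1.427630, -1.750000, 1.433146, 0.000000)
  Y <- Y + (h/6)(k1 + 2k2 + 2k3 + k4): u = -0.0500, v = -1.2625, du/dtau = 1.4276, dv/dtau = -1.7500

Answer: u = -0.0500, v = -1.2625, du/dtau = 1.4276, dv/dtau = -1.7500


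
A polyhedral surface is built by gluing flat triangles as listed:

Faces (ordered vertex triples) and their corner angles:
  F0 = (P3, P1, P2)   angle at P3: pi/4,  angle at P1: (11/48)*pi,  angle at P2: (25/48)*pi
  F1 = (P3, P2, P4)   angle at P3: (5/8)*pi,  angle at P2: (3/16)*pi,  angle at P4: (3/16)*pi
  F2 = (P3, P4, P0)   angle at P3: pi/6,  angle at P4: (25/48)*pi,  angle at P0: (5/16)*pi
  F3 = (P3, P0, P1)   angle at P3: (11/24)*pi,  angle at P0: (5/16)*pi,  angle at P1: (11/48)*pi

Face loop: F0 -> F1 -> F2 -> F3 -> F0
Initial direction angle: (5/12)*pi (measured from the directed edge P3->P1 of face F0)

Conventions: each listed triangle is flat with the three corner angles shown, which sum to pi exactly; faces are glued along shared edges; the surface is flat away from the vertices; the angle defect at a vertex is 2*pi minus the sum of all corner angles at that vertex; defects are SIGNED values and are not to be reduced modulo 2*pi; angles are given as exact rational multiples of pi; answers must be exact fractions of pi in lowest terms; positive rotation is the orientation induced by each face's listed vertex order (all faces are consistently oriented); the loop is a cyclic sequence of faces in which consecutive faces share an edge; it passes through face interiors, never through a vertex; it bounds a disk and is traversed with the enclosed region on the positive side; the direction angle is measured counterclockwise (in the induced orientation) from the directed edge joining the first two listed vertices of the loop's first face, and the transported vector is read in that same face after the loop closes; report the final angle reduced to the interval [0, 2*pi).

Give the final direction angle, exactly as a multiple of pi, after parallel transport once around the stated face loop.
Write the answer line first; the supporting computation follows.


Answer: final direction angle = (11/12)*pi

enclosed vertex P3: corner angles sum to (3/2)*pi, defect = 2*pi - (3/2)*pi = pi/2
by Gauss-Bonnet the loop rotates the vector by the enclosed defect sum (positive orientation, mod 2*pi)
final angle = (5/12)*pi + pi/2 = (11/12)*pi (mod 2*pi)
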